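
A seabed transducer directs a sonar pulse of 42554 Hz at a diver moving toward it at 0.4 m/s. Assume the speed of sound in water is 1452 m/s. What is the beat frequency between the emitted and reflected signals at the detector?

At the diver (a moving observer), f₁ = f₀ · (v + u)/v = 42554 × 1452.4/1452 ≈ 42565.7 Hz.
The reflection then acts as a moving source: f₂ = f₁ · v/(v − u) ≈ 42577.5 Hz.
Equivalently f₂ = f₀ · (v + u)/(v − u).
Beat frequency: |f₂ − f₀| = 2u·f₀/(v − u) = 2 × 0.4 × 42554/1451.6 ≈ 23.5 Hz.

23.5 Hz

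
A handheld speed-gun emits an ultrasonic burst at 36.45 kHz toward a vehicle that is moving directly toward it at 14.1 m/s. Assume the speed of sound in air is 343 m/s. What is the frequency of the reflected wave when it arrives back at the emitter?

39.6 kHz

At the vehicle (a moving observer), f₁ = f₀ · (v + u)/v = 36.45 × 357.1/343 ≈ 37.9 kHz.
On reflection it acts as a source moving toward the stationary detector: f₂ = f₁ · v/(v − u) = 37.9 × 343/328.9 ≈ 39.6 kHz.
Equivalently f₂ = f₀ · (v + u)/(v − u).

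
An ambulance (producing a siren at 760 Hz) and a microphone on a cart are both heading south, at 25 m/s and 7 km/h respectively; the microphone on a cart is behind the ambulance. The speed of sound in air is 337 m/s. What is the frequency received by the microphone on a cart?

712 Hz

7 km/h = 1.944 m/s.
The microphone on a cart is behind, so the ambulance is moving away from it while the microphone on a cart is moving toward the ambulance.
Both move, so f' = f · (v + v_o)/(v + v_s).
f' = 760 × (337 + 1.944)/(337 + 25) = 760 × 338.94/362 ≈ 712 Hz.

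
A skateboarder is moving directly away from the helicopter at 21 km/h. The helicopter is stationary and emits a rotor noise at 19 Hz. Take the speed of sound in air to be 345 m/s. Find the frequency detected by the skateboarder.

21 km/h = 5.833 m/s.
Moving observer, stationary source: f' = f · (v − v_o)/v.
f' = 19 × (345 − 5.833)/345 = 19 × 339.17/345 ≈ 18.7 Hz.

18.7 Hz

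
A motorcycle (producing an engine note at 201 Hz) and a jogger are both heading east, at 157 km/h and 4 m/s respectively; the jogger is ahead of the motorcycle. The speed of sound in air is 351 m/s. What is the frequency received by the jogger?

157 km/h = 43.61 m/s.
The jogger is ahead, so the motorcycle is moving toward it while the jogger is moving away from the motorcycle.
With source approaching and observer receding, f' = f · (v − v_o)/(v − v_s).
f' = 201 × (351 − 4)/(351 − 43.61) = 201 × 347/307.39 ≈ 227 Hz.

227 Hz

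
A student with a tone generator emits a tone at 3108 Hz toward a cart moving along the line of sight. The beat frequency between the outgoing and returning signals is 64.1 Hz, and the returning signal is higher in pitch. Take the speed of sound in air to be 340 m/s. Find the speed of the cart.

Double Doppler shift off a moving reflector: f₂ = f₀ · (v + u)/(v − u) (u > 0 toward emitter).
Returning signal is higher, so f₂ = f₀ + Δf = 3108 + 64.1 = 3172.1 Hz.
Rearranging, u = v · (f₂ − f₀)/(f₂ + f₀) = 340 × 64.1/6280.1 ≈ 3.5 m/s.
So the cart is moving at 3.5 m/s toward the emitter.

3.5 m/s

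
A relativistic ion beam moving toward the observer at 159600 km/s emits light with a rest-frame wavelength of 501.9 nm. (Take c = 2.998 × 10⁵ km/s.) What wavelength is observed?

β = v/c = 159600/299800 = 0.5324.
Relativistic Doppler for wavelength: λ' = λ₀ · √((1 − β)/(1 + β)).
λ' = 501.9 × √(0.4676/1.5324) = 501.9 × 0.55243 ≈ 277.3 nm.

277.3 nm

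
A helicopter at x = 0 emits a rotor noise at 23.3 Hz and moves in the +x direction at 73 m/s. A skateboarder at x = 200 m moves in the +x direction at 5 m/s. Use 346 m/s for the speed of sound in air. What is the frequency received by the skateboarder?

The observer lies on the +x side, so the source is heading toward the observer and the observer is heading away from the source.
Both move, so f' = f · (v − v_o)/(v − v_s).
f' = 23.3 × (346 − 5)/(346 − 73) = 23.3 × 341/273 ≈ 29.1 Hz.

29.1 Hz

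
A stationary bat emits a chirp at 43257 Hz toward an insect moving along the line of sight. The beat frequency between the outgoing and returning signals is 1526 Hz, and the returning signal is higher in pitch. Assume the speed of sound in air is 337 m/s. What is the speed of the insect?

Double Doppler shift off a moving reflector: f₂ = f₀ · (v + u)/(v − u) (u > 0 toward emitter).
Returning signal is higher, so f₂ = f₀ + Δf = 43257 + 1526 = 44783 Hz.
Rearranging, u = v · (f₂ − f₀)/(f₂ + f₀) = 337 × 1526/88040 ≈ 5.8 m/s.
So the insect is moving at 5.8 m/s toward the emitter.

5.8 m/s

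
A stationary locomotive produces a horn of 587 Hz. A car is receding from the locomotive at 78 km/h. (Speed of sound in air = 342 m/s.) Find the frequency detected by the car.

78 km/h = 21.67 m/s.
Only the observer moves, away from the source, so f' = f · (v − v_o)/v.
f' = 587 × (342 − 21.67)/342 = 587 × 320.33/342 ≈ 550 Hz.

550 Hz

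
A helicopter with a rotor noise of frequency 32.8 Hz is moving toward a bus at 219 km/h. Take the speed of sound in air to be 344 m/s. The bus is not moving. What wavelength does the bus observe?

8.63 m

219 km/h = 60.83 m/s.
Only the source moves, toward the listener, so f' = f · v/(v − v_s).
f' = 32.8 × 344/(344 − 60.83) ≈ 39.8 Hz.
λ' = v/f' = 344/39.8465 ≈ 8.63 m.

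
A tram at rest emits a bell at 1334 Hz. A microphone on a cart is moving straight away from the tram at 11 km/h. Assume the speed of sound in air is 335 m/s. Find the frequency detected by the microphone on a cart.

11 km/h = 3.056 m/s.
Only the observer moves, away from the source, so f' = f · (v − v_o)/v.
f' = 1334 × (335 − 3.056)/335 = 1334 × 331.94/335 ≈ 1322 Hz.

1322 Hz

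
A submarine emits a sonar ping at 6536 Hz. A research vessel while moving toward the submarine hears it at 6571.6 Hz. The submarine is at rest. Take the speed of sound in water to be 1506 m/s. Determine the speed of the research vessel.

8.2 m/s

f' = f · (v + v_o)/v ⇒ v_o = v · |f'/f − 1|.
v_o = 1506 × |6571.6/6536 − 1| = 1506 × 0.005447 ≈ 8.2 m/s.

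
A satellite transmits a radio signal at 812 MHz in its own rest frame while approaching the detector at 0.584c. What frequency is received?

Relativistic Doppler for frequency: f' = f₀ · √((1 + β)/(1 − β)).
f' = 812 × √(1.5840/0.4160) = 812 × 1.95133 ≈ 1584.5 MHz.

1584.5 MHz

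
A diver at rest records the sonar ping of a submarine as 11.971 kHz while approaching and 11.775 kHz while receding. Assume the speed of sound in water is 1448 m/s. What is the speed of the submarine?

12.0 m/s

f₁/f₂ = (v + v_s)/(v − v_s), so v_s = v · (f₁ − f₂)/(f₁ + f₂).
v_s = 1448 × (11.971 − 11.775)/(11.971 + 11.775) = 1448 × 0.196/23.746 ≈ 12.0 m/s.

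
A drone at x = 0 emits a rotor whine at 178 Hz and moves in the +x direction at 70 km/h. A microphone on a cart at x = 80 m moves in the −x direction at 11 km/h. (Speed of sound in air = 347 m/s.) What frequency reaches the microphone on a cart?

70 km/h = 19.44 m/s; 11 km/h = 3.056 m/s.
The observer lies on the +x side, so the source is heading toward the observer and the observer is heading toward the source.
General Doppler shift: f' = f · (v + v_o)/(v − v_s).
f' = 178 × (347 + 3.056)/(347 − 19.44) = 178 × 350.06/327.56 ≈ 190 Hz.

190 Hz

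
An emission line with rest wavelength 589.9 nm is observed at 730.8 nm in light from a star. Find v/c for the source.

λ'/λ₀ = 1.2389 > 1 (redshift), so the source is receding.
λ'/λ₀ = √((1 + β)/(1 − β)) for a receding source ⇒ β = (r² − 1)/(r² + 1) with r = λ'/λ₀.
β = (1.5348 − 1)/(1.5348 + 1) ≈ 0.211.

0.211c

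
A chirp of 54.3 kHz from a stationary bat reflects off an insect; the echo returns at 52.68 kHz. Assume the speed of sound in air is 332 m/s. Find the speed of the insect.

5.0 m/s

Double Doppler shift off a moving reflector: f₂ = f₀ · (v + u)/(v − u) (u > 0 toward emitter).
Rearranging, u = v · (f₂ − f₀)/(f₂ + f₀) = 332 × -1.62/106.98 ≈ -5.0 m/s.
So the insect is moving at 5.0 m/s away from the emitter.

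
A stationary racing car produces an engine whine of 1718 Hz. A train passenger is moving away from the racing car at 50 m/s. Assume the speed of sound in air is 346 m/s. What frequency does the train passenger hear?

1470 Hz

Only the observer moves, away from the source, so f' = f · (v − v_o)/v.
f' = 1718 × (346 − 50)/346 = 1718 × 296/346 ≈ 1470 Hz.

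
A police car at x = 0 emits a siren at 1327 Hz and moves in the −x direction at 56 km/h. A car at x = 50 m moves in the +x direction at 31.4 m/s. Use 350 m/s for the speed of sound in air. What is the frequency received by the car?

56 km/h = 15.56 m/s.
The observer lies on the +x side, so the source is heading away from the observer and the observer is heading away from the source.
General Doppler shift: f' = f · (v − v_o)/(v + v_s).
f' = 1327 × (350 − 31.4)/(350 + 15.56) = 1327 × 318.6/365.56 ≈ 1157 Hz.

1157 Hz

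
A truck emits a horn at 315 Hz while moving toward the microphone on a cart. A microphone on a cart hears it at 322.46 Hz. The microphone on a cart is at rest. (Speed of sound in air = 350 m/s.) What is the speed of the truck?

f' = f · v/(v − v_s) ⇒ v_s = v · |1 − f/f'|.
v_s = 350 × |1 − 315/322.46| = 350 × 0.02313 ≈ 8.1 m/s.

8.1 m/s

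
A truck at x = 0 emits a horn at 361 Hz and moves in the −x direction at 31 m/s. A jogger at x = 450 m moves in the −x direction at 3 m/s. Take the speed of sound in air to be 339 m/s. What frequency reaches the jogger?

334 Hz

The observer lies on the +x side, so the source is heading away from the observer and the observer is heading toward the source.
With source receding and observer approaching, f' = f · (v + v_o)/(v + v_s).
f' = 361 × (339 + 3)/(339 + 31) = 361 × 342/370 ≈ 334 Hz.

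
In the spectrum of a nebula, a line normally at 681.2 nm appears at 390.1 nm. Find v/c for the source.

0.506

λ'/λ₀ = 0.5727 < 1 (blueshift), so the source is approaching.
λ'/λ₀ = √((1 − β)/(1 + β)) for an approaching source ⇒ β = (1 − r²)/(1 + r²) with r = λ'/λ₀.
β = (1 − 0.3279)/(1 + 0.3279) ≈ 0.506.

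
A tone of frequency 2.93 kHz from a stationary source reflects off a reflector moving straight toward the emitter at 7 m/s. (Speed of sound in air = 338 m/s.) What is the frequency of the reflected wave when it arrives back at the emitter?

At the reflector (a moving observer), f₁ = f₀ · (v + u)/v = 2.93 × 345/338 ≈ 2.99 kHz.
The reflection then acts as a moving source: f₂ = f₁ · v/(v − u) ≈ 3.05 kHz.

3.05 kHz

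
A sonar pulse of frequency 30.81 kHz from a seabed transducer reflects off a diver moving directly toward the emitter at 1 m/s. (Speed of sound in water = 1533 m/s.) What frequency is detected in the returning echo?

30.9 kHz

At the diver (a moving observer), f₁ = f₀ · (v + u)/v = 30.81 × 1534/1533 ≈ 30.8 kHz.
The reflection then acts as a moving source: f₂ = f₁ · v/(v − u) ≈ 30.9 kHz.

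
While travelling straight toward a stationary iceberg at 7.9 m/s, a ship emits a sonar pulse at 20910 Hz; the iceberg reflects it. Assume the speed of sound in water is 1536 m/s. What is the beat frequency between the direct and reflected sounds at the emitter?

216 Hz

The iceberg receives the sound from a moving source: f₁ = f₀ · v/(v − v_e) = 20910 × 1536/1528.1 ≈ 21018 Hz.
On the return leg the ship is a moving observer: f₂ = f₁ · (v + v_e)/v = 21018 × 1543.9/1536 ≈ 21126 Hz.
Beat against the emitted tone: |f₂ − f₀| = 2v_e·f₀/(v − v_e) = 2 × 7.9 × 20910/1528.1 ≈ 216 Hz.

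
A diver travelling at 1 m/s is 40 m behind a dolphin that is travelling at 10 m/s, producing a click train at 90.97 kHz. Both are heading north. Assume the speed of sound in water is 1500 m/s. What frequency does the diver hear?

The diver is behind, so the dolphin is moving away from it while the diver is moving toward the dolphin.
With source receding and observer approaching, f' = f · (v + v_o)/(v + v_s).
f' = 90.97 × (1500 + 1)/(1500 + 10) = 90.97 × 1501/1510 ≈ 90.4 kHz.

90.4 kHz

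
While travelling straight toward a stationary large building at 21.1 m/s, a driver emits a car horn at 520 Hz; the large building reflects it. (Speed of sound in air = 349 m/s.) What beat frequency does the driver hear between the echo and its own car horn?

67 Hz

The large building receives the sound from a moving source: f₁ = f₀ · v/(v − v_e) = 520 × 349/327.9 ≈ 553.5 Hz.
On the return leg the driver is a moving observer: f₂ = f₁ · (v + v_e)/v = 553.5 × 370.1/349 ≈ 586.9 Hz.
Equivalently f₂ = f₀ · (v + v_e)/(v − v_e).
Beat against the emitted tone: |f₂ − f₀| = 2v_e·f₀/(v − v_e) = 2 × 21.1 × 520/327.9 ≈ 67 Hz.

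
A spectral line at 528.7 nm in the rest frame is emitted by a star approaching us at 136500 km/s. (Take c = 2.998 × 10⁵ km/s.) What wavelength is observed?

323.5 nm

β = v/c = 136500/299800 = 0.4553.
Relativistic Doppler for wavelength: λ' = λ₀ · √((1 − β)/(1 + β)).
λ' = 528.7 × √(0.5447/1.4553) = 528.7 × 0.61179 ≈ 323.5 nm.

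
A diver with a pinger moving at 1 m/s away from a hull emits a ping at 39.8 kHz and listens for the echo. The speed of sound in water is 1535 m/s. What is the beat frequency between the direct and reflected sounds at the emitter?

51.8 Hz

The hull receives the sound from a moving source: f₁ = f₀ · v/(v + v_e) = 39.8 × 1535/1536 ≈ 39.7741 kHz.
On the return leg the diver with a pinger is a moving observer: f₂ = f₁ · (v − v_e)/v = 39.7741 × 1534/1535 ≈ 39.7482 kHz.
Beat against the emitted tone (with f₀ = 39800 Hz): |f₂ − f₀| = 2v_e·f₀/(v + v_e) = 2 × 1 × 39800/1536 ≈ 51.8 Hz.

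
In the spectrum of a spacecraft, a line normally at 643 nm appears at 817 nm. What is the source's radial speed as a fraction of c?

λ'/λ₀ = 1.2706 > 1 (redshift), so the source is receding.
λ'/λ₀ = √((1 + β)/(1 − β)) for a receding source ⇒ β = (r² − 1)/(r² + 1) with r = λ'/λ₀.
β = (1.6144 − 1)/(1.6144 + 1) ≈ 0.235.

0.235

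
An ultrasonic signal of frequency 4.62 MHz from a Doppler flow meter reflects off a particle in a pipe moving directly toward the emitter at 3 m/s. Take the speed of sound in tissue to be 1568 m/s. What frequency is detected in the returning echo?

The particle in a pipe first receives the wave as a moving observer: f₁ = f₀ · (v + u)/v = 4.62 × (1568 + 3)/1568 ≈ 4.629 MHz.
On reflection it acts as a source moving toward the stationary detector: f₂ = f₁ · v/(v − u) = 4.629 × 1568/1565 ≈ 4.638 MHz.

4.638 MHz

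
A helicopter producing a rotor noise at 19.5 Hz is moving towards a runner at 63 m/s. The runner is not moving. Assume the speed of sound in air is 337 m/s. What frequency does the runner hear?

24.0 Hz

With the source moving toward a stationary observer, f' = f · v/(v − v_s).
f' = 19.5 × 337/(337 − 63) = 19.5 × 337/274 ≈ 24.0 Hz.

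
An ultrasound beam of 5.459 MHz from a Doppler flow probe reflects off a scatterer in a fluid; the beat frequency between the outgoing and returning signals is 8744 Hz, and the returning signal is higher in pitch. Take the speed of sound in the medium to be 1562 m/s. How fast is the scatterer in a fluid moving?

Double Doppler shift off a moving reflector: f₂ = f₀ · (v + u)/(v − u) (u > 0 toward emitter).
Returning signal is higher, so f₂ = f₀ + Δf = 5459000 + 8744 = 5467744 Hz.
Rearranging, u = v · (f₂ − f₀)/(f₂ + f₀) = 1562 × 8744/10926744 ≈ 1.25 m/s.
So the scatterer in a fluid is moving at 1.25 m/s toward the emitter.

1.25 m/s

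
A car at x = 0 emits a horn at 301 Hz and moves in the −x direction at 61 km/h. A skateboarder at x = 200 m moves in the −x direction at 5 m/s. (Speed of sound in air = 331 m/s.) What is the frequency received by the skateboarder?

291 Hz

61 km/h = 16.94 m/s.
The observer lies on the +x side, so the source is heading away from the observer and the observer is heading toward the source.
With source receding and observer approaching, f' = f · (v + v_o)/(v + v_s).
f' = 301 × (331 + 5)/(331 + 16.94) = 301 × 336/347.94 ≈ 291 Hz.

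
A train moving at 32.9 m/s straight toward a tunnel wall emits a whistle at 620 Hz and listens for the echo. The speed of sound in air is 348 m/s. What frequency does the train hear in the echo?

The tunnel wall receives the sound from a moving source: f₁ = f₀ · v/(v − v_e) = 620 × 348/315.1 ≈ 685 Hz.
On the return leg the train is a moving observer: f₂ = f₁ · (v + v_e)/v = 685 × 380.9/348 ≈ 749 Hz.
Equivalently f₂ = f₀ · (v + v_e)/(v − v_e).

749 Hz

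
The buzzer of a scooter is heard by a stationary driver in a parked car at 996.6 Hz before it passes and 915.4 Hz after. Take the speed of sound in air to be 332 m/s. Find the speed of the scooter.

14.1 m/s

f₁/f₂ = (v + v_s)/(v − v_s), so v_s = v · (f₁ − f₂)/(f₁ + f₂).
v_s = 332 × (996.6 − 915.4)/(996.6 + 915.4) = 332 × 81.2/1912.0 ≈ 14.1 m/s.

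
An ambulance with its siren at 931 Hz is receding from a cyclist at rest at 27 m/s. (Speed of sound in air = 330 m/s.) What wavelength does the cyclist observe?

Only the source moves, away from the listener, so f' = f · v/(v + v_s).
f' = 931 × 330/(330 + 27) ≈ 861 Hz.
λ' = v/f' = 330/860.588 ≈ 38.3 cm.

38.3 cm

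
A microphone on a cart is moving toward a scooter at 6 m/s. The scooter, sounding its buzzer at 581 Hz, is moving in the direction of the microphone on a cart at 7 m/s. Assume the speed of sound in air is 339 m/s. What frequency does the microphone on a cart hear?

With source approaching and observer approaching, f' = f · (v + v_o)/(v − v_s).
f' = 581 × (339 + 6)/(339 − 7) = 581 × 345/332 ≈ 604 Hz.

604 Hz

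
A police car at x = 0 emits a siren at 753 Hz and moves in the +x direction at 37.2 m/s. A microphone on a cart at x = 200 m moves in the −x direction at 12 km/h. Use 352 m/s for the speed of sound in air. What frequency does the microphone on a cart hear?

12 km/h = 3.333 m/s.
The observer lies on the +x side, so the source is heading toward the observer and the observer is heading toward the source.
General Doppler shift: f' = f · (v + v_o)/(v − v_s).
f' = 753 × (352 + 3.333)/(352 − 37.2) = 753 × 355.33/314.8 ≈ 850 Hz.

850 Hz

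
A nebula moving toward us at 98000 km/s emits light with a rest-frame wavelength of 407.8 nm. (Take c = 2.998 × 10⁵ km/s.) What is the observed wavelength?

β = v/c = 98000/299800 = 0.3269.
Relativistic Doppler for wavelength: λ' = λ₀ · √((1 − β)/(1 + β)).
λ' = 407.8 × √(0.6731/1.3269) = 407.8 × 0.71224 ≈ 290.5 nm.

290.5 nm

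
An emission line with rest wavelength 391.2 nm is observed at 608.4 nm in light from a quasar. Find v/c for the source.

λ'/λ₀ = 1.5552 > 1 (redshift), so the source is receding.
λ'/λ₀ = √((1 + β)/(1 − β)) for a receding source ⇒ β = (r² − 1)/(r² + 1) with r = λ'/λ₀.
β = (2.4187 − 1)/(2.4187 + 1) ≈ 0.415.

0.415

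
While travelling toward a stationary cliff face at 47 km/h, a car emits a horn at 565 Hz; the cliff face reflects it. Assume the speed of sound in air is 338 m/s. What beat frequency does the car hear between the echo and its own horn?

47 km/h = 13.06 m/s.
The cliff face receives the sound from a moving source: f₁ = f₀ · v/(v − v_e) = 565 × 338/324.94 ≈ 587.7 Hz.
On the return leg the car is a moving observer: f₂ = f₁ · (v + v_e)/v = 587.7 × 351.06/338 ≈ 610.4 Hz.
Equivalently f₂ = f₀ · (v + v_e)/(v − v_e).
Beat against the emitted tone: |f₂ − f₀| = 2v_e·f₀/(v − v_e) = 2 × 13.06 × 565/324.94 ≈ 45.4 Hz.

45.4 Hz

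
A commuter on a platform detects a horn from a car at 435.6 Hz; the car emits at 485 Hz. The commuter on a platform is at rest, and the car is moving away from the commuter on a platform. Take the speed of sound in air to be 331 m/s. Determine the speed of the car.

f' = f · v/(v + v_s) ⇒ v_s = v · |1 − f/f'|.
v_s = 331 × |1 − 485/435.6| = 331 × 0.1134 ≈ 38 m/s.

38 m/s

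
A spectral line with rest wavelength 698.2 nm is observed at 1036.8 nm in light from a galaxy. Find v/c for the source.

0.376

λ'/λ₀ = 1.4850 > 1 (redshift), so the source is receding.
λ'/λ₀ = √((1 + β)/(1 − β)) for a receding source ⇒ β = (r² − 1)/(r² + 1) with r = λ'/λ₀.
β = (2.2051 − 1)/(2.2051 + 1) ≈ 0.376.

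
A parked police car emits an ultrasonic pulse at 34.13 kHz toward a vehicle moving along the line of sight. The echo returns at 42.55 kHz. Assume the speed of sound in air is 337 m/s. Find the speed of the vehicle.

37 m/s

Double Doppler shift off a moving reflector: f₂ = f₀ · (v + u)/(v − u) (u > 0 toward emitter).
Rearranging, u = v · (f₂ − f₀)/(f₂ + f₀) = 337 × 8.42/76.68 ≈ 37 m/s.
So the vehicle is moving at 37 m/s toward the emitter.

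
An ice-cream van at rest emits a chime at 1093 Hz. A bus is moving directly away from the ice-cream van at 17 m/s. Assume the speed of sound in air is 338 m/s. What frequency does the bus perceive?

Only the observer moves, away from the source, so f' = f · (v − v_o)/v.
f' = 1093 × (338 − 17)/338 = 1093 × 321/338 ≈ 1038 Hz.

1038 Hz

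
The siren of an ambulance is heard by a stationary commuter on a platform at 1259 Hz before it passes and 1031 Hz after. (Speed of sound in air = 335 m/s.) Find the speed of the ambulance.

f₁/f₂ = (v + v_s)/(v − v_s), so v_s = v · (f₁ − f₂)/(f₁ + f₂).
v_s = 335 × (1259 − 1031)/(1259 + 1031) = 335 × 228/2290 ≈ 33 m/s.

33 m/s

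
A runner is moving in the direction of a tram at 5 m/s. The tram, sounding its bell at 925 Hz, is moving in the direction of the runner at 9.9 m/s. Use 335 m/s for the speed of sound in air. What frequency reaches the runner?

General Doppler shift: f' = f · (v + v_o)/(v − v_s).
f' = 925 × (335 + 5)/(335 − 9.9) = 925 × 340/325.1 ≈ 967 Hz.

967 Hz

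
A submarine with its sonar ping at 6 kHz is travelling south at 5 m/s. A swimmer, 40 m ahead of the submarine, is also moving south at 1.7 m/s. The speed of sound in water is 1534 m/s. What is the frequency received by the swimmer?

The swimmer is ahead, so the submarine is moving toward it while the swimmer is moving away from the submarine.
Both move, so f' = f · (v − v_o)/(v − v_s).
f' = 6 × (1534 − 1.7)/(1534 − 5) = 6 × 1532.3/1529 ≈ 6.01 kHz.

6.01 kHz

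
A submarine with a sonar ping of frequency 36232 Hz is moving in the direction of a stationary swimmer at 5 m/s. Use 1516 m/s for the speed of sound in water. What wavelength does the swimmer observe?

Moving source, stationary observer: f' = f · v/(v − v_s) since the source is approaching.
f' = 36232 × 1516/(1516 − 5) ≈ 36352 Hz.
λ' = v/f' = 1516/36351.9 ≈ 4.2 cm.

4.2 cm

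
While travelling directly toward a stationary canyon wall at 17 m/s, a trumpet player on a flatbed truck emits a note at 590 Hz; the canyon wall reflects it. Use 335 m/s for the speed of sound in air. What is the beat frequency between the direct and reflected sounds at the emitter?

The canyon wall receives the sound from a moving source: f₁ = f₀ · v/(v − v_e) = 590 × 335/318 ≈ 621.5 Hz.
On the return leg the trumpet player on a flatbed truck is a moving observer: f₂ = f₁ · (v + v_e)/v = 621.5 × 352/335 ≈ 653.1 Hz.
Beat against the emitted tone: |f₂ − f₀| = 2v_e·f₀/(v − v_e) = 2 × 17 × 590/318 ≈ 63 Hz.

63 Hz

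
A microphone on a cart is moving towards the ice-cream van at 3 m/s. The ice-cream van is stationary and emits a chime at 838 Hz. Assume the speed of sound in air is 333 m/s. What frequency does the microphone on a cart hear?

846 Hz

Moving observer, stationary source: f' = f · (v + v_o)/v.
f' = 838 × (333 + 3)/333 = 838 × 336/333 ≈ 846 Hz.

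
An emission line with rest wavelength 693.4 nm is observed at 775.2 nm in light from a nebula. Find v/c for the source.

0.111

λ'/λ₀ = 1.1180 > 1 (redshift), so the source is receding.
λ'/λ₀ = √((1 + β)/(1 − β)) for a receding source ⇒ β = (r² − 1)/(r² + 1) with r = λ'/λ₀.
β = (1.2499 − 1)/(1.2499 + 1) ≈ 0.111.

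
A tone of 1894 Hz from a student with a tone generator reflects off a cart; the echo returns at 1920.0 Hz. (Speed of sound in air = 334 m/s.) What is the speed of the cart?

2.28 m/s

Double Doppler shift off a moving reflector: f₂ = f₀ · (v + u)/(v − u) (u > 0 toward emitter).
Rearranging, u = v · (f₂ − f₀)/(f₂ + f₀) = 334 × 26.0/3814.0 ≈ 2.28 m/s.
So the cart is moving at 2.28 m/s toward the emitter.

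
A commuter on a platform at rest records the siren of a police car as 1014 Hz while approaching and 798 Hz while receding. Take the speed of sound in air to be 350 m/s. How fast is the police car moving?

f₁/f₂ = (v + v_s)/(v − v_s), so v_s = v · (f₁ − f₂)/(f₁ + f₂).
v_s = 350 × (1014 − 798)/(1014 + 798) = 350 × 216/1812 ≈ 42 m/s.

42 m/s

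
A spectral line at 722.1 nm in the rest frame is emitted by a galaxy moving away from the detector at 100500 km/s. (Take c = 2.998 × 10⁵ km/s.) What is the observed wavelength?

1023.4 nm

β = v/c = 100500/299800 = 0.3352.
Relativistic Doppler for wavelength: λ' = λ₀ · √((1 + β)/(1 − β)).
λ' = 722.1 × √(1.3352/0.6648) = 722.1 × 1.41723 ≈ 1023.4 nm.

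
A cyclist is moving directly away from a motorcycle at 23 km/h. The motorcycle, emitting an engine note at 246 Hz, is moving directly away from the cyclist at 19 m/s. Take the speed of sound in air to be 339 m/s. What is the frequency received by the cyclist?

23 km/h = 6.389 m/s.
Both move, so f' = f · (v − v_o)/(v + v_s).
f' = 246 × (339 − 6.389)/(339 + 19) = 246 × 332.61/358 ≈ 229 Hz.

229 Hz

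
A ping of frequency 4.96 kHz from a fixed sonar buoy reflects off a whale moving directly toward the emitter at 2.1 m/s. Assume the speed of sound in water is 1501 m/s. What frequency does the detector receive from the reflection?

4.97 kHz

At the whale (a moving observer), f₁ = f₀ · (v + u)/v = 4.96 × 1503.1/1501 ≈ 4.97 kHz.
The reflection then acts as a moving source: f₂ = f₁ · v/(v − u) ≈ 4.97 kHz.
Equivalently f₂ = f₀ · (v + u)/(v − u).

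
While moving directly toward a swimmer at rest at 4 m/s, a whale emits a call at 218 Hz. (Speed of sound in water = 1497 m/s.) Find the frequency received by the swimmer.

With the source moving toward a stationary observer, f' = f · v/(v − v_s).
f' = 218 × 1497/(1497 − 4) = 218 × 1497/1493 ≈ 219 Hz.

219 Hz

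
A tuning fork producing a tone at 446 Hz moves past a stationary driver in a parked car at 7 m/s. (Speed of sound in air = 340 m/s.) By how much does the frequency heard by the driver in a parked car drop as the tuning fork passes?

18.4 Hz

Approaching: f₁ = f · v/(v − v_s) = 446 × 340/333 ≈ 455.4 Hz.
Receding: f₂ = f · v/(v + v_s) = 446 × 340/347 ≈ 437.0 Hz.
Drop: f₁ − f₂ = 2f·v·v_s/(v² − v_s²) = 2 × 446 × 340 × 7/(340² − 7²) ≈ 18.4 Hz.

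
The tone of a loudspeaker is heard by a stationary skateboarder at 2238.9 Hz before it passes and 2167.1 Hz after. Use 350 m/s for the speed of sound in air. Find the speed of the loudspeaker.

5.7 m/s

f₁/f₂ = (v + v_s)/(v − v_s), so v_s = v · (f₁ − f₂)/(f₁ + f₂).
v_s = 350 × (2238.9 − 2167.1)/(2238.9 + 2167.1) = 350 × 71.8/4406.0 ≈ 5.7 m/s.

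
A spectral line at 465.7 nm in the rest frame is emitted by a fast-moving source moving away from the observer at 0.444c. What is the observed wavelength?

750.5 nm

Relativistic Doppler for wavelength: λ' = λ₀ · √((1 + β)/(1 − β)).
λ' = 465.7 × √(1.4440/0.5560) = 465.7 × 1.61156 ≈ 750.5 nm.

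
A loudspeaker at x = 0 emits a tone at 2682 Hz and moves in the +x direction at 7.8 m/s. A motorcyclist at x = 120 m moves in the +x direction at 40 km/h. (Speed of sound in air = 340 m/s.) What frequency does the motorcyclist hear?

2655 Hz

40 km/h = 11.11 m/s.
The observer lies on the +x side, so the source is heading toward the observer and the observer is heading away from the source.
Both move, so f' = f · (v − v_o)/(v − v_s).
f' = 2682 × (340 − 11.11)/(340 − 7.8) = 2682 × 328.89/332.2 ≈ 2655 Hz.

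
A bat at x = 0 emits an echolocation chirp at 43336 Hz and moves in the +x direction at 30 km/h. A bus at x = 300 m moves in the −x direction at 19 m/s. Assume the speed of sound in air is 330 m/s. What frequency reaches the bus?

47018 Hz

30 km/h = 8.333 m/s.
The observer lies on the +x side, so the source is heading toward the observer and the observer is heading toward the source.
With source approaching and observer approaching, f' = f · (v + v_o)/(v − v_s).
f' = 43336 × (330 + 19)/(330 − 8.333) = 43336 × 349/321.67 ≈ 47018 Hz.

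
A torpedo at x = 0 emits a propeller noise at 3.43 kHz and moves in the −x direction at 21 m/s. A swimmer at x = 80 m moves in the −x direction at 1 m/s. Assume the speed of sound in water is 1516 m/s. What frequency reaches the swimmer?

3.39 kHz

The observer lies on the +x side, so the source is heading away from the observer and the observer is heading toward the source.
General Doppler shift: f' = f · (v + v_o)/(v + v_s).
f' = 3.43 × (1516 + 1)/(1516 + 21) = 3.43 × 1517/1537 ≈ 3.39 kHz.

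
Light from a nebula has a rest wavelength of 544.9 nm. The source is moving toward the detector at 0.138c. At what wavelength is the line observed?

Relativistic Doppler for wavelength: λ' = λ₀ · √((1 − β)/(1 + β)).
λ' = 544.9 × √(0.8620/1.1380) = 544.9 × 0.87033 ≈ 474.2 nm.

474.2 nm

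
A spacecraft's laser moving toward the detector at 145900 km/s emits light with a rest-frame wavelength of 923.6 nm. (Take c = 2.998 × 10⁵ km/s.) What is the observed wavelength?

β = v/c = 145900/299800 = 0.4867.
Relativistic Doppler for wavelength: λ' = λ₀ · √((1 − β)/(1 + β)).
λ' = 923.6 × √(0.5133/1.4867) = 923.6 × 0.58762 ≈ 542.7 nm.

542.7 nm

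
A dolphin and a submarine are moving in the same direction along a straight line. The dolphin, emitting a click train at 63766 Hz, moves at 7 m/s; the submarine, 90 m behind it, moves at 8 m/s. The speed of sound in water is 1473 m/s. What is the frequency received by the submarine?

The submarine is behind, so the dolphin is moving away from it while the submarine is moving toward the dolphin.
With source receding and observer approaching, f' = f · (v + v_o)/(v + v_s).
f' = 63766 × (1473 + 8)/(1473 + 7) = 63766 × 1481/1480 ≈ 63809 Hz.

63809 Hz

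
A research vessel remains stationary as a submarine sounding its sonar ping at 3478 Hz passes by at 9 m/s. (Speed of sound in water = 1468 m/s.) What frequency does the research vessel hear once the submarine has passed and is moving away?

3457 Hz

Receding: f₂ = f · v/(v + v_s) = 3478 × 1468/1477 ≈ 3457 Hz.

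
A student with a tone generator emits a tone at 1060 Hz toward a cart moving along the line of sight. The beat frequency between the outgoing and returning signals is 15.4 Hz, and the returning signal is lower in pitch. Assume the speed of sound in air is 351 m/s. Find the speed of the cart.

2.57 m/s

Double Doppler shift off a moving reflector: f₂ = f₀ · (v + u)/(v − u) (u > 0 toward emitter).
Returning signal is lower, so f₂ = f₀ − Δf = 1060 − 15.4 = 1044.6 Hz.
Rearranging, u = v · (f₂ − f₀)/(f₂ + f₀) = 351 × -15.4/2104.6 ≈ -2.57 m/s.
So the cart is moving at 2.57 m/s away from the emitter.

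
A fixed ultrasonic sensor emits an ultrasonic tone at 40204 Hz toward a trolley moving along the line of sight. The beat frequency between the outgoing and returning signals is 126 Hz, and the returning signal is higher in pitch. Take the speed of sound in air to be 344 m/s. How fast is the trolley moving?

0.54 m/s

Double Doppler shift off a moving reflector: f₂ = f₀ · (v + u)/(v − u) (u > 0 toward emitter).
Returning signal is higher, so f₂ = f₀ + Δf = 40204 + 126 = 40330 Hz.
Rearranging, u = v · (f₂ − f₀)/(f₂ + f₀) = 344 × 126/80534 ≈ 0.54 m/s.
So the trolley is moving at 0.54 m/s toward the emitter.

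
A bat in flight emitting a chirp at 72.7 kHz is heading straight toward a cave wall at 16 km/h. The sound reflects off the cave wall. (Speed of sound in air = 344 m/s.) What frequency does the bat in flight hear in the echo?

16 km/h = 4.444 m/s.
The cave wall receives the sound from a moving source: f₁ = f₀ · v/(v − v_e) = 72.7 × 344/339.56 ≈ 73.7 kHz.
On the return leg the bat in flight is a moving observer: f₂ = f₁ · (v + v_e)/v = 73.7 × 348.44/344 ≈ 74.6 kHz.
Equivalently f₂ = f₀ · (v + v_e)/(v − v_e).

74.6 kHz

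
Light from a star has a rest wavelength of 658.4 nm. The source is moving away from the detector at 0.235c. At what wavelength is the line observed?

Relativistic Doppler for wavelength: λ' = λ₀ · √((1 + β)/(1 − β)).
λ' = 658.4 × √(1.2350/0.7650) = 658.4 × 1.27058 ≈ 836.6 nm.

836.6 nm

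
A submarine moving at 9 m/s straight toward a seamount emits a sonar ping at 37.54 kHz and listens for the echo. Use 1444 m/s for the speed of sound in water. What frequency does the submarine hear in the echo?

The seamount receives the sound from a moving source: f₁ = f₀ · v/(v − v_e) = 37.54 × 1444/1435 ≈ 37.8 kHz.
On the return leg the submarine is a moving observer: f₂ = f₁ · (v + v_e)/v = 37.8 × 1453/1444 ≈ 38.0 kHz.

38.0 kHz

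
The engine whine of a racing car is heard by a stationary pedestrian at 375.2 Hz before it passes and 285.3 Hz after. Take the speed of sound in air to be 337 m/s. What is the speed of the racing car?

f₁/f₂ = (v + v_s)/(v − v_s), so v_s = v · (f₁ − f₂)/(f₁ + f₂).
v_s = 337 × (375.2 − 285.3)/(375.2 + 285.3) = 337 × 89.9/660.5 ≈ 46 m/s.

46 m/s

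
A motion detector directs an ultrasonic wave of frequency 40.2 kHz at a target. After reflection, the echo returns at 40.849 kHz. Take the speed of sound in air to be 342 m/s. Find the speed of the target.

Double Doppler shift off a moving reflector: f₂ = f₀ · (v + u)/(v − u) (u > 0 toward emitter).
Rearranging, u = v · (f₂ − f₀)/(f₂ + f₀) = 342 × 0.649/81.049 ≈ 2.74 m/s.
So the target is moving at 2.74 m/s toward the emitter.

2.74 m/s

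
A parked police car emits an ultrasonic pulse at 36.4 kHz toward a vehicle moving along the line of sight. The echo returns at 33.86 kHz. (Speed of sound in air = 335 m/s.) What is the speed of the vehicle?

Double Doppler shift off a moving reflector: f₂ = f₀ · (v + u)/(v − u) (u > 0 toward emitter).
Rearranging, u = v · (f₂ − f₀)/(f₂ + f₀) = 335 × -2.54/70.26 ≈ -12.1 m/s.
So the vehicle is moving at 12.1 m/s away from the emitter.

12.1 m/s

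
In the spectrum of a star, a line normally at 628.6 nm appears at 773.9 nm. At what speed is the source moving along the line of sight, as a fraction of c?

λ'/λ₀ = 1.2311 > 1 (redshift), so the source is receding.
λ'/λ₀ = √((1 + β)/(1 − β)) for a receding source ⇒ β = (r² − 1)/(r² + 1) with r = λ'/λ₀.
β = (1.5157 − 1)/(1.5157 + 1) ≈ 0.205.

0.205c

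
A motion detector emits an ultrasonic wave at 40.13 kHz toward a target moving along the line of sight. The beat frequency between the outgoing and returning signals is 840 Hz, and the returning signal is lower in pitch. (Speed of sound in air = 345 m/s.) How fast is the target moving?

3.6 m/s

Double Doppler shift off a moving reflector: f₂ = f₀ · (v + u)/(v − u) (u > 0 toward emitter).
Returning signal is lower, so f₂ = f₀ − Δf = 40130 − 840 = 39290 Hz.
Rearranging, u = v · (f₂ − f₀)/(f₂ + f₀) = 345 × -840/79420 ≈ -3.6 m/s.
So the target is moving at 3.6 m/s away from the emitter.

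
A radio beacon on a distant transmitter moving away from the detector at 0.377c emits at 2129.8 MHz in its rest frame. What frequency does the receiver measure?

1432.6 MHz

Relativistic Doppler for frequency: f' = f₀ · √((1 − β)/(1 + β)).
f' = 2129.8 × √(0.6230/1.3770) = 2129.8 × 0.67263 ≈ 1432.6 MHz.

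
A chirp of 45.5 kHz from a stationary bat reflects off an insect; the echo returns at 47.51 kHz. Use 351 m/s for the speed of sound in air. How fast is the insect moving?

Double Doppler shift off a moving reflector: f₂ = f₀ · (v + u)/(v − u) (u > 0 toward emitter).
Rearranging, u = v · (f₂ − f₀)/(f₂ + f₀) = 351 × 2.01/93.01 ≈ 7.6 m/s.
So the insect is moving at 7.6 m/s toward the emitter.

7.6 m/s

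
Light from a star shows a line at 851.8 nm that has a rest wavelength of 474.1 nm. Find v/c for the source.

λ'/λ₀ = 1.7967 > 1 (redshift), so the source is receding.
λ'/λ₀ = √((1 + β)/(1 − β)) for a receding source ⇒ β = (r² − 1)/(r² + 1) with r = λ'/λ₀.
β = (3.2280 − 1)/(3.2280 + 1) ≈ 0.527.

0.527c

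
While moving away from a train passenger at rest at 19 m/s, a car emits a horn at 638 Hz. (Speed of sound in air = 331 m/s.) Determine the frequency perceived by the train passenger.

603 Hz

Only the source moves, away from the listener, so f' = f · v/(v + v_s).
f' = 638 × 331/(331 + 19) = 638 × 331/350 ≈ 603 Hz.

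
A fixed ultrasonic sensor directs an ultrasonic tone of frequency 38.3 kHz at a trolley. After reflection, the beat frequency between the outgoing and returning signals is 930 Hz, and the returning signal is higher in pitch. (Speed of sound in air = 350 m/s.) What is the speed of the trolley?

Double Doppler shift off a moving reflector: f₂ = f₀ · (v + u)/(v − u) (u > 0 toward emitter).
Returning signal is higher, so f₂ = f₀ + Δf = 38300 + 930 = 39230 Hz.
Rearranging, u = v · (f₂ − f₀)/(f₂ + f₀) = 350 × 930/77530 ≈ 4.2 m/s.
So the trolley is moving at 4.2 m/s toward the emitter.

4.2 m/s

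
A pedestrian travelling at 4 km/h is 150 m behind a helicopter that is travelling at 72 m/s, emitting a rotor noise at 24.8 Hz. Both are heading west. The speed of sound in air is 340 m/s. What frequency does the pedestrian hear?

20.5 Hz

4 km/h = 1.111 m/s.
The pedestrian is behind, so the helicopter is moving away from it while the pedestrian is moving toward the helicopter.
Both move, so f' = f · (v + v_o)/(v + v_s).
f' = 24.8 × (340 + 1.111)/(340 + 72) = 24.8 × 341.11/412 ≈ 20.5 Hz.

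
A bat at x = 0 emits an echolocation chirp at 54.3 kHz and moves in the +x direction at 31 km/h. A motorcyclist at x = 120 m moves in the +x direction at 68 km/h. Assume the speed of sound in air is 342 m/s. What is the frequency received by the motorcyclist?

52.6 kHz

31 km/h = 8.611 m/s; 68 km/h = 18.89 m/s.
The observer lies on the +x side, so the source is heading toward the observer and the observer is heading away from the source.
With source approaching and observer receding, f' = f · (v − v_o)/(v − v_s).
f' = 54.3 × (342 − 18.89)/(342 − 8.611) = 54.3 × 323.11/333.39 ≈ 52.6 kHz.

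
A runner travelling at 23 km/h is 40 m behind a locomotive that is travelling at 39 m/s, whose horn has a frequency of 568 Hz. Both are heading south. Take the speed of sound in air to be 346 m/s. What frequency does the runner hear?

520 Hz

23 km/h = 6.389 m/s.
The runner is behind, so the locomotive is moving away from it while the runner is moving toward the locomotive.
With source receding and observer approaching, f' = f · (v + v_o)/(v + v_s).
f' = 568 × (346 + 6.389)/(346 + 39) = 568 × 352.39/385 ≈ 520 Hz.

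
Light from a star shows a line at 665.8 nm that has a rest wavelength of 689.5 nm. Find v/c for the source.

λ'/λ₀ = 0.9656 < 1 (blueshift), so the source is approaching.
λ'/λ₀ = √((1 − β)/(1 + β)) for an approaching source ⇒ β = (1 − r²)/(1 + r²) with r = λ'/λ₀.
β = (1 − 0.9324)/(1 + 0.9324) ≈ 0.035.

0.035c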